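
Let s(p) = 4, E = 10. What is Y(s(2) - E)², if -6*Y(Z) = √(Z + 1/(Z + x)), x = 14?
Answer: -47/288 ≈ -0.16319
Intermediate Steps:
Y(Z) = -√(Z + 1/(14 + Z))/6 (Y(Z) = -√(Z + 1/(Z + 14))/6 = -√(Z + 1/(14 + Z))/6)
Y(s(2) - E)² = (-√(1 + (4 - 1*10)*(14 + (4 - 1*10)))/√(14 + (4 - 1*10))/6)² = (-√(1 + (4 - 10)*(14 + (4 - 10)))/√(14 + (4 - 10))/6)² = (-√(1 - 6*(14 - 6))/√(14 - 6)/6)² = (-√2*√(1 - 6*8)/4/6)² = (-√2*√(1 - 48)/4/6)² = (-I*√94/4/6)² = (-I*√94/24)² = -47/288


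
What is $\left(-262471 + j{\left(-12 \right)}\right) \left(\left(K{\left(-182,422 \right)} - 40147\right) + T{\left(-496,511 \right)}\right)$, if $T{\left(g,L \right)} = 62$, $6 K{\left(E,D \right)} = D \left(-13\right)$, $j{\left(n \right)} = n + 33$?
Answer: $\frac{32280825100}{3} \approx 1.076 \cdot 10^{10}$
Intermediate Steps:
$j{\left(n \right)} = 33 + n$
$K{\left(E,D \right)} = - \frac{13 D}{6}$ ($K{\left(E,D \right)} = \frac{D \left(-13\right)}{6} = \frac{\left(-13\right) D}{6} = - \frac{13 D}{6}$)
$\left(-262471 + j{\left(-12 \right)}\right) \left(\left(K{\left(-182,422 \right)} - 40147\right) + T{\left(-496,511 \right)}\right) = \left(-262471 + \left(33 - 12\right)\right) \left(\left(\left(- \frac{13}{6}\right) 422 - 40147\right) + 62\right) = \left(-262471 + 21\right) \left(\left(- \frac{2743}{3} - 40147\right) + 62\right) = - 262450 \left(- \frac{123184}{3} + 62\right) = \left(-262450\right) \left(- \frac{122998}{3}\right) = \frac{32280825100}{3}$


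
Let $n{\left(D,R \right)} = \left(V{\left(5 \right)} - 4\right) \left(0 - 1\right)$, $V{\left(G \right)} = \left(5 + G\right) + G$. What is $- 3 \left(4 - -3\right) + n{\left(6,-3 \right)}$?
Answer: $-32$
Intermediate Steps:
$V{\left(G \right)} = 5 + 2 G$
$n{\left(D,R \right)} = -11$ ($n{\left(D,R \right)} = \left(\left(5 + 2 \cdot 5\right) - 4\right) \left(0 - 1\right) = \left(\left(5 + 10\right) - 4\right) \left(-1\right) = \left(15 - 4\right) \left(-1\right) = 11 \left(-1\right) = -11$)
$- 3 \left(4 - -3\right) + n{\left(6,-3 \right)} = - 3 \left(4 - -3\right) - 11 = - 3 \left(4 + 3\right) - 11 = \left(-3\right) 7 - 11 = -21 - 11 = -32$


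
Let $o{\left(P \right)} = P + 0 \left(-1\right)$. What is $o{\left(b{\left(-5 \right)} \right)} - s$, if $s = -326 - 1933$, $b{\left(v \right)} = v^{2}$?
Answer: $2284$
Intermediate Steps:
$o{\left(P \right)} = P$ ($o{\left(P \right)} = P + 0 = P$)
$s = -2259$
$o{\left(b{\left(-5 \right)} \right)} - s = \left(-5\right)^{2} - -2259 = 25 + 2259 = 2284$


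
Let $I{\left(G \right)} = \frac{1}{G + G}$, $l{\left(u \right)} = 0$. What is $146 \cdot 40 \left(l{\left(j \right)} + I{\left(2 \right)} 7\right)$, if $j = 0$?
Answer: $10220$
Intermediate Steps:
$I{\left(G \right)} = \frac{1}{2 G}$
$146 \cdot 40 \left(l{\left(j \right)} + I{\left(2 \right)} 7\right) = 146 \cdot 40 \left(0 + \frac{1}{2 \cdot 2} \cdot 7\right) = 5840 \left(0 + \frac{1}{2} \cdot \frac{1}{2} \cdot 7\right) = 5840 \left(0 + \frac{1}{4} \cdot 7\right) = 5840 \left(0 + \frac{7}{4}\right) = 5840 \cdot \frac{7}{4} = 10220$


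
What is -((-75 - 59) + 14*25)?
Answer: -216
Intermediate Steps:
-((-75 - 59) + 14*25) = -(-134 + 350) = -1*216 = -216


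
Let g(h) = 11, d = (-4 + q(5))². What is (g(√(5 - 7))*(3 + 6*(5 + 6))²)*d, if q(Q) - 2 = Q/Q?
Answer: 52371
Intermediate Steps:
q(Q) = 3 (q(Q) = 2 + Q/Q = 2 + 1 = 3)
d = 1 (d = (-4 + 3)² = (-1)² = 1)
(g(√(5 - 7))*(3 + 6*(5 + 6))²)*d = (11*(3 + 6*(5 + 6))²)*1 = (11*(3 + 6*11)²)*1 = (11*(3 + 66)²)*1 = (11*69²)*1 = (11*4761)*1 = 52371*1 = 52371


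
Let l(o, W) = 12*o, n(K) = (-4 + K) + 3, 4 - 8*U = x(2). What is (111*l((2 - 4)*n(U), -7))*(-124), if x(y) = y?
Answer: -247752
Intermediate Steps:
U = 1/4 (U = 1/2 - 1/8*2 = 1/2 - 1/4 = 1/4 ≈ 0.25000)
n(K) = -1 + K
(111*l((2 - 4)*n(U), -7))*(-124) = (111*(12*((2 - 4)*(-1 + 1/4))))*(-124) = (111*(12*(-2*(-3/4))))*(-124) = (111*(12*(3/2)))*(-124) = (111*18)*(-124) = 1998*(-124) = -247752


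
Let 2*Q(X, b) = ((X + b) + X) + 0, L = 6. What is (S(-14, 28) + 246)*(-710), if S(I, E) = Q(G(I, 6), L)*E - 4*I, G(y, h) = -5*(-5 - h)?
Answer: -1367460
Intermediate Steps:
G(y, h) = 25 + 5*h
Q(X, b) = X + b/2 (Q(X, b) = (((X + b) + X) + 0)/2 = ((b + 2*X) + 0)/2 = (b + 2*X)/2 = X + b/2)
S(I, E) = -4*I + 58*E (S(I, E) = ((25 + 5*6) + (½)*6)*E - 4*I = ((25 + 30) + 3)*E - 4*I = (55 + 3)*E - 4*I = 58*E - 4*I = -4*I + 58*E)
(S(-14, 28) + 246)*(-710) = ((-4*(-14) + 58*28) + 246)*(-710) = ((56 + 1624) + 246)*(-710) = (1680 + 246)*(-710) = 1926*(-710) = -1367460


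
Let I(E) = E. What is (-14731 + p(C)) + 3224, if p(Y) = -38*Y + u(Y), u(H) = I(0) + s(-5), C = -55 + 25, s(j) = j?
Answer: -10372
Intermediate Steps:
C = -30
u(H) = -5 (u(H) = 0 - 5 = -5)
p(Y) = -5 - 38*Y (p(Y) = -38*Y - 5 = -5 - 38*Y)
(-14731 + p(C)) + 3224 = (-14731 + (-5 - 38*(-30))) + 3224 = (-14731 + (-5 + 1140)) + 3224 = (-14731 + 1135) + 3224 = -13596 + 3224 = -10372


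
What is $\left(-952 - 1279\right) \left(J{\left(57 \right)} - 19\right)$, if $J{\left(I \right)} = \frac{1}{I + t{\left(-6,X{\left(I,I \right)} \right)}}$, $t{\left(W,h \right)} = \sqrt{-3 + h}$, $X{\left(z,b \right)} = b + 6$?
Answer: $\frac{45017118}{1063} + \frac{4462 \sqrt{15}}{3189} \approx 42355.0$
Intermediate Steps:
$X{\left(z,b \right)} = 6 + b$
$J{\left(I \right)} = \frac{1}{I + \sqrt{3 + I}}$ ($J{\left(I \right)} = \frac{1}{I + \sqrt{-3 + \left(6 + I\right)}} = \frac{1}{I + \sqrt{3 + I}}$)
$\left(-952 - 1279\right) \left(J{\left(57 \right)} - 19\right) = \left(-952 - 1279\right) \left(\frac{1}{57 + \sqrt{3 + 57}} - 19\right) = - 2231 \left(\frac{1}{57 + \sqrt{60}} - 19\right) = - 2231 \left(\frac{1}{57 + 2 \sqrt{15}} - 19\right) = - 2231 \left(-19 + \frac{1}{57 + 2 \sqrt{15}}\right) = 42389 - \frac{2231}{57 + 2 \sqrt{15}}$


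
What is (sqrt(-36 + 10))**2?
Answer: -26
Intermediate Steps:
(sqrt(-36 + 10))**2 = (sqrt(-26))**2 = (I*sqrt(26))**2 = -26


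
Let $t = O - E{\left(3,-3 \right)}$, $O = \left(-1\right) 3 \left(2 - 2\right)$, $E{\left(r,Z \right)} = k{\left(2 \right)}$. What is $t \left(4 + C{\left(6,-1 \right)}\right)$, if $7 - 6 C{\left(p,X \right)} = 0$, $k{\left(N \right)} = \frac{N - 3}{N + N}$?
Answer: $\frac{31}{24} \approx 1.2917$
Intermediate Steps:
$k{\left(N \right)} = \frac{-3 + N}{2 N}$
$E{\left(r,Z \right)} = - \frac{1}{4}$ ($E{\left(r,Z \right)} = \frac{-3 + 2}{2 \cdot 2} = \frac{1}{2} \cdot \frac{1}{2} \left(-1\right) = - \frac{1}{4}$)
$O = 0$ ($O = \left(-3\right) 0 = 0$)
$C{\left(p,X \right)} = \frac{7}{6}$ ($C{\left(p,X \right)} = \frac{7}{6} - 0 = \frac{7}{6} + 0 = \frac{7}{6}$)
$t = \frac{1}{4}$ ($t = 0 - - \frac{1}{4} = 0 + \frac{1}{4} = \frac{1}{4} \approx 0.25$)
$t \left(4 + C{\left(6,-1 \right)}\right) = \frac{4 + \frac{7}{6}}{4} = \frac{1}{4} \cdot \frac{31}{6} = \frac{31}{24}$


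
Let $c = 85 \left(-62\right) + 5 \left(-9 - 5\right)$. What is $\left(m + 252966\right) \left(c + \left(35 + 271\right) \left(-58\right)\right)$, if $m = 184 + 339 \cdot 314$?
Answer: $-8302352448$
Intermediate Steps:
$m = 106630$ ($m = 184 + 106446 = 106630$)
$c = -5340$ ($c = -5270 + 5 \left(-14\right) = -5270 - 70 = -5340$)
$\left(m + 252966\right) \left(c + \left(35 + 271\right) \left(-58\right)\right) = \left(106630 + 252966\right) \left(-5340 + \left(35 + 271\right) \left(-58\right)\right) = 359596 \left(-5340 + 306 \left(-58\right)\right) = 359596 \left(-5340 - 17748\right) = 359596 \left(-23088\right) = -8302352448$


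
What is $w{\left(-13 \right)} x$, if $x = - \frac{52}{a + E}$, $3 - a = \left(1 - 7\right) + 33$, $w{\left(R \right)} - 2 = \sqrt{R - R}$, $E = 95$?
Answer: $- \frac{104}{71} \approx -1.4648$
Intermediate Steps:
$w{\left(R \right)} = 2$ ($w{\left(R \right)} = 2 + \sqrt{R - R} = 2 + \sqrt{0} = 2 + 0 = 2$)
$a = -24$ ($a = 3 - \left(\left(1 - 7\right) + 33\right) = 3 - \left(-6 + 33\right) = 3 - 27 = -24$)
$x = - \frac{52}{71}$ ($x = - \frac{52}{-24 + 95} = - \frac{52}{71} \approx -0.73239$)
$w{\left(-13 \right)} x = 2 \left(- \frac{52}{71}\right) = - \frac{104}{71}$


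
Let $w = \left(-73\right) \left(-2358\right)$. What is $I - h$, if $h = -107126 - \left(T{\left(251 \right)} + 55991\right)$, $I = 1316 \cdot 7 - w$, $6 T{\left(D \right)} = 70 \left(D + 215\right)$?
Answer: $\frac{16895}{3} \approx 5631.7$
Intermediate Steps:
$w = 172134$
$T{\left(D \right)} = \frac{7525}{3} + \frac{35 D}{3}$ ($T{\left(D \right)} = \frac{70 \left(D + 215\right)}{6} = \frac{70 \left(215 + D\right)}{6} = \frac{15050 + 70 D}{6} = \frac{7525}{3} + \frac{35 D}{3}$)
$I = -162922$ ($I = 1316 \cdot 7 - 172134 = 9212 - 172134 = -162922$)
$h = - \frac{505661}{3}$ ($h = -107126 - \left(\left(\frac{7525}{3} + \frac{35}{3} \cdot 251\right) + 55991\right) = -107126 - \left(\left(\frac{7525}{3} + \frac{8785}{3}\right) + 55991\right) = -107126 - \left(\frac{16310}{3} + 55991\right) = -107126 - \frac{184283}{3} = - \frac{505661}{3} \approx -1.6855 \cdot 10^{5}$)
$I - h = -162922 - - \frac{505661}{3} = -162922 + \frac{505661}{3} = \frac{16895}{3}$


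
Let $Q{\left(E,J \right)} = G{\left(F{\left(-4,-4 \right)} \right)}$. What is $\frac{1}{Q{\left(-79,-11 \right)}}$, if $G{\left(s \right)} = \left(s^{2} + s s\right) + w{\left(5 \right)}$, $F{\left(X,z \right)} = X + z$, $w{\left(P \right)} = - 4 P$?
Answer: $\frac{1}{108} \approx 0.0092593$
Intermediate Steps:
$G{\left(s \right)} = -20 + 2 s^{2}$ ($G{\left(s \right)} = \left(s^{2} + s s\right) - 20 = \left(s^{2} + s^{2}\right) - 20 = 2 s^{2} - 20 = -20 + 2 s^{2}$)
$Q{\left(E,J \right)} = 108$ ($Q{\left(E,J \right)} = -20 + 2 \left(-4 - 4\right)^{2} = -20 + 2 \left(-8\right)^{2} = -20 + 2 \cdot 64 = -20 + 128 = 108$)
$\frac{1}{Q{\left(-79,-11 \right)}} = \frac{1}{108}$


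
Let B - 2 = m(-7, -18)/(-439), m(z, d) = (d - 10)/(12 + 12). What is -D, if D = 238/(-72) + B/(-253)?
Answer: 13248623/3998412 ≈ 3.3135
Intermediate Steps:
m(z, d) = -5/12 + d/24 (m(z, d) = (-10 + d)/24 = (-10 + d)*(1/24) = -5/12 + d/24)
B = 5275/2634 (B = 2 + (-5/12 + (1/24)*(-18))/(-439) = 2 + (-5/12 - ¾)*(-1/439) = 2 - 7/6*(-1/439) = 2 + 7/2634 = 5275/2634 ≈ 2.0027)
D = -13248623/3998412 (D = 238/(-72) + (5275/2634)/(-253) = 238*(-1/72) + (5275/2634)*(-1/253) = -119/36 - 5275/666402 = -13248623/3998412 ≈ -3.3135)
-D = -1*(-13248623/3998412) = 13248623/3998412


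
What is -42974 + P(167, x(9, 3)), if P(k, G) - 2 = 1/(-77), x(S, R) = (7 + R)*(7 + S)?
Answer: -3308845/77 ≈ -42972.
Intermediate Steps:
P(k, G) = 153/77 (P(k, G) = 2 + 1/(-77) = 2 - 1/77 = 153/77)
-42974 + P(167, x(9, 3)) = -42974 + 153/77 = -3308845/77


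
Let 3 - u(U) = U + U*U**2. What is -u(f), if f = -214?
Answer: -9800561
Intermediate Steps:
u(U) = 3 - U - U**3 (u(U) = 3 - (U + U*U**2) = 3 - (U + U**3) = 3 + (-U - U**3) = 3 - U - U**3)
-u(f) = -(3 - 1*(-214) - 1*(-214)**3) = -(3 + 214 - 1*(-9800344)) = -(3 + 214 + 9800344) = -1*9800561 = -9800561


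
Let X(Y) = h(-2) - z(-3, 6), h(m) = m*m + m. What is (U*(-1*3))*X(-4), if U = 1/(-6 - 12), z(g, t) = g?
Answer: ⅚ ≈ 0.83333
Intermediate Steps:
h(m) = m + m² (h(m) = m² + m = m + m²)
X(Y) = 5 (X(Y) = -2*(1 - 2) - 1*(-3) = -2*(-1) + 3 = 2 + 3 = 5)
U = -1/18 (U = 1/(-18) = -1/18 ≈ -0.055556)
(U*(-1*3))*X(-4) = -(-1)*3/18*5 = -1/18*(-3)*5 = (⅙)*5 = ⅚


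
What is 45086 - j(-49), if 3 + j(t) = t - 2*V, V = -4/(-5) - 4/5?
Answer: 45138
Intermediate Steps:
V = 0 (V = -4*(-⅕) - 4*⅕ = ⅘ - ⅘ = 0)
j(t) = -3 + t (j(t) = -3 + (t - 2*0) = -3 + (t + 0) = -3 + t)
45086 - j(-49) = 45086 - (-3 - 49) = 45086 - 1*(-52) = 45086 + 52 = 45138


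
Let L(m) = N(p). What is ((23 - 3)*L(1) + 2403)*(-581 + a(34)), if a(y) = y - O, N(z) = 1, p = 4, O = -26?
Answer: -1262383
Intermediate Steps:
a(y) = 26 + y (a(y) = y - 1*(-26) = y + 26 = 26 + y)
L(m) = 1
((23 - 3)*L(1) + 2403)*(-581 + a(34)) = ((23 - 3)*1 + 2403)*(-581 + (26 + 34)) = (20*1 + 2403)*(-581 + 60) = (20 + 2403)*(-521) = 2423*(-521) = -1262383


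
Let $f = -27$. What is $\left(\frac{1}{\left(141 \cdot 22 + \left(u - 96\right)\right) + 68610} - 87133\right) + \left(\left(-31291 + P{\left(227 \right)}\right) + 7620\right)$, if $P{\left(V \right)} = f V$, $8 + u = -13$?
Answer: $- \frac{8371818134}{71595} \approx -1.1693 \cdot 10^{5}$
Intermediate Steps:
$u = -21$ ($u = -8 - 13 = -21$)
$P{\left(V \right)} = - 27 V$
$\left(\frac{1}{\left(141 \cdot 22 + \left(u - 96\right)\right) + 68610} - 87133\right) + \left(\left(-31291 + P{\left(227 \right)}\right) + 7620\right) = \left(\frac{1}{\left(141 \cdot 22 - 117\right) + 68610} - 87133\right) + \left(\left(-31291 - 6129\right) + 7620\right) = \left(\frac{1}{\left(3102 - 117\right) + 68610} - 87133\right) + \left(\left(-31291 - 6129\right) + 7620\right) = \left(\frac{1}{\left(3102 - 117\right) + 68610} - 87133\right) + \left(-37420 + 7620\right) = \left(\frac{1}{2985 + 68610} - 87133\right) - 29800 = \left(\frac{1}{71595} - 87133\right) - 29800 = - \frac{6238287134}{71595} - 29800 = - \frac{8371818134}{71595}$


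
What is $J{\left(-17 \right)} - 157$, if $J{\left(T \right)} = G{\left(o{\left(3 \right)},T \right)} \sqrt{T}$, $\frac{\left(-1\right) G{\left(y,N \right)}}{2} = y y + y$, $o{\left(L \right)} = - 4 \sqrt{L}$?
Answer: $-157 + i \sqrt{51} \left(8 - 32 \sqrt{3}\right) \approx -157.0 - 338.69 i$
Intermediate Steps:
$G{\left(y,N \right)} = - 2 y - 2 y^{2}$ ($G{\left(y,N \right)} = - 2 \left(y y + y\right) = - 2 \left(y^{2} + y\right) = - 2 \left(y + y^{2}\right) = - 2 y - 2 y^{2}$)
$J{\left(T \right)} = 8 \sqrt{3} \sqrt{T} \left(1 - 4 \sqrt{3}\right)$ ($J{\left(T \right)} = - 2 \left(- 4 \sqrt{3}\right) \left(1 - 4 \sqrt{3}\right) \sqrt{T} = 8 \sqrt{3} \left(1 - 4 \sqrt{3}\right) \sqrt{T} = 8 \sqrt{3} \sqrt{T} \left(1 - 4 \sqrt{3}\right)$)
$J{\left(-17 \right)} - 157 = 8 \sqrt{-17} \left(-12 + \sqrt{3}\right) - 157 = 8 i \sqrt{17} \left(-12 + \sqrt{3}\right) - 157 = -157 + 8 i \sqrt{17} \left(-12 + \sqrt{3}\right)$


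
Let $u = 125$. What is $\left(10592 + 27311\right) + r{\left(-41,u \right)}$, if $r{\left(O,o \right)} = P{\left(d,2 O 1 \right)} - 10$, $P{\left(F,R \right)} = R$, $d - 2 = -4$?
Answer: $37811$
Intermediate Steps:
$d = -2$ ($d = 2 - 4 = -2$)
$r{\left(O,o \right)} = -10 + 2 O$ ($r{\left(O,o \right)} = 2 O 1 - 10 = 2 O - 10 = -10 + 2 O$)
$\left(10592 + 27311\right) + r{\left(-41,u \right)} = \left(10592 + 27311\right) + \left(-10 + 2 \left(-41\right)\right) = 37903 - 92 = 37811$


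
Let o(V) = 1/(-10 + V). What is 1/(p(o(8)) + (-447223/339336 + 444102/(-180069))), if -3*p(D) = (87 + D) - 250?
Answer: 20367964728/1032977146123 ≈ 0.019718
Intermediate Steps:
p(D) = 163/3 - D/3 (p(D) = -((87 + D) - 250)/3 = -(-163 + D)/3 = 163/3 - D/3)
1/(p(o(8)) + (-447223/339336 + 444102/(-180069))) = 1/((163/3 - 1/(3*(-10 + 8))) + (-447223/339336 + 444102/(-180069))) = 1/((163/3 - ⅓/(-2)) + (-447223*1/339336 + 444102*(-1/180069))) = 1/((163/3 - ⅓*(-½)) + (-447223/339336 - 148034/60023)) = 1/((163/3 + ⅙) - 77076931553/20367964728) = 1/(109/2 - 77076931553/20367964728) = 1/(1032977146123/20367964728) = 20367964728/1032977146123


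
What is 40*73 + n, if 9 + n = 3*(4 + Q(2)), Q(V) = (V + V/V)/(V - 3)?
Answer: 2914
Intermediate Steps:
Q(V) = (1 + V)/(-3 + V) (Q(V) = (V + 1)/(-3 + V) = (1 + V)/(-3 + V))
n = -6 (n = -9 + 3*(4 + (1 + 2)/(-3 + 2)) = -9 + 3*(4 + 3/(-1)) = -9 + 3*(4 - 1*3) = -9 + 3*(4 - 3) = -9 + 3*1 = -9 + 3 = -6)
40*73 + n = 40*73 - 6 = 2920 - 6 = 2914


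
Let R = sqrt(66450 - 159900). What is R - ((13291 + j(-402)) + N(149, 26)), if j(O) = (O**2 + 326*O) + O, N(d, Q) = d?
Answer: -43590 + 5*I*sqrt(3738) ≈ -43590.0 + 305.7*I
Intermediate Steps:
j(O) = O**2 + 327*O
R = 5*I*sqrt(3738) (R = sqrt(-93450) = 5*I*sqrt(3738) ≈ 305.7*I)
R - ((13291 + j(-402)) + N(149, 26)) = 5*I*sqrt(3738) - ((13291 - 402*(327 - 402)) + 149) = 5*I*sqrt(3738) - ((13291 - 402*(-75)) + 149) = 5*I*sqrt(3738) - ((13291 + 30150) + 149) = 5*I*sqrt(3738) - (43441 + 149) = 5*I*sqrt(3738) - 1*43590 = 5*I*sqrt(3738) - 43590 = -43590 + 5*I*sqrt(3738)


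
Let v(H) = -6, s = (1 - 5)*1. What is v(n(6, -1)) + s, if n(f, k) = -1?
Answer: -10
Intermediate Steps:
s = -4 (s = -4*1 = -4)
v(n(6, -1)) + s = -6 - 4 = -10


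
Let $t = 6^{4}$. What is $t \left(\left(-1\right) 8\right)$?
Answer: $-10368$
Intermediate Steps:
$t = 1296$
$t \left(\left(-1\right) 8\right) = 1296 \left(\left(-1\right) 8\right) = 1296 \left(-8\right) = -10368$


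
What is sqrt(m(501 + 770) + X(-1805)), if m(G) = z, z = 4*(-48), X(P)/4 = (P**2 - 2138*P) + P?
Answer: 2*sqrt(7115262) ≈ 5334.9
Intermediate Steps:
X(P) = -8548*P + 4*P**2 (X(P) = 4*((P**2 - 2138*P) + P) = 4*(P**2 - 2137*P) = -8548*P + 4*P**2)
z = -192
m(G) = -192
sqrt(m(501 + 770) + X(-1805)) = sqrt(-192 + 4*(-1805)*(-2137 - 1805)) = sqrt(-192 + 4*(-1805)*(-3942)) = sqrt(-192 + 28461240) = sqrt(28461048) = 2*sqrt(7115262)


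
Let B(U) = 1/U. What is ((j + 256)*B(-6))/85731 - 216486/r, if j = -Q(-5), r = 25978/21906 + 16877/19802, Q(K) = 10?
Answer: -2394650505588515/22545159909 ≈ -1.0622e+5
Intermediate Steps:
r = 442061959/216891306 (r = 25978*(1/21906) + 16877*(1/19802) = 12989/10953 + 16877/19802 = 442061959/216891306 ≈ 2.0382)
j = -10 (j = -1*10 = -10)
((j + 256)*B(-6))/85731 - 216486/r = ((-10 + 256)/(-6))/85731 - 216486/442061959/216891306 = (246*(-⅙))*(1/85731) - 216486*216891306/442061959 = -41*1/85731 - 46953931270716/442061959 = -1/2091 - 46953931270716/442061959 = -2394650505588515/22545159909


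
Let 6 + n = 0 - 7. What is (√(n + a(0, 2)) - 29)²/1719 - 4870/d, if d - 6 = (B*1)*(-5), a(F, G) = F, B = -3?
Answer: -928238/4011 - 58*I*√13/1719 ≈ -231.42 - 0.12165*I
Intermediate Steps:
n = -13 (n = -6 + (0 - 7) = -6 - 7 = -13)
d = 21 (d = 6 - 3*1*(-5) = 6 - 3*(-5) = 6 + 15 = 21)
(√(n + a(0, 2)) - 29)²/1719 - 4870/d = (√(-13 + 0) - 29)²/1719 - 4870/21 = (√(-13) - 29)²*(1/1719) - 4870*1/21 = (I*√13 - 29)²*(1/1719) - 4870/21 = (-29 + I*√13)²*(1/1719) - 4870/21 = (-29 + I*√13)²/1719 - 4870/21 = -4870/21 + (-29 + I*√13)²/1719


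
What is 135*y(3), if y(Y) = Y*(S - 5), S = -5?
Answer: -4050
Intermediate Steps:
y(Y) = -10*Y (y(Y) = Y*(-5 - 5) = Y*(-10) = -10*Y)
135*y(3) = 135*(-10*3) = 135*(-30) = -4050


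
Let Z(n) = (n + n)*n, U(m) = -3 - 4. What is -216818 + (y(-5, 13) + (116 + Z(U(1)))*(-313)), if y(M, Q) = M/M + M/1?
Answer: -283804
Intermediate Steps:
U(m) = -7
Z(n) = 2*n**2 (Z(n) = (2*n)*n = 2*n**2)
y(M, Q) = 1 + M (y(M, Q) = 1 + M*1 = 1 + M)
-216818 + (y(-5, 13) + (116 + Z(U(1)))*(-313)) = -216818 + ((1 - 5) + (116 + 2*(-7)**2)*(-313)) = -216818 + (-4 + (116 + 2*49)*(-313)) = -216818 + (-4 + (116 + 98)*(-313)) = -216818 + (-4 + 214*(-313)) = -216818 + (-4 - 66982) = -216818 - 66986 = -283804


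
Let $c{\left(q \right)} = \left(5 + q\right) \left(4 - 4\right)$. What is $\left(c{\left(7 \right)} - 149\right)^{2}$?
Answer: $22201$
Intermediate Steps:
$c{\left(q \right)} = 0$ ($c{\left(q \right)} = \left(5 + q\right) 0 = 0$)
$\left(c{\left(7 \right)} - 149\right)^{2} = \left(0 - 149\right)^{2} = \left(-149\right)^{2} = 22201$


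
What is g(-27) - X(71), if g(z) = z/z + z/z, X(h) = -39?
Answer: 41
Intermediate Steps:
g(z) = 2 (g(z) = 1 + 1 = 2)
g(-27) - X(71) = 2 - 1*(-39) = 2 + 39 = 41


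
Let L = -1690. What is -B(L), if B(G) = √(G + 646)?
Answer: -6*I*√29 ≈ -32.311*I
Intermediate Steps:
B(G) = √(646 + G)
-B(L) = -√(646 - 1690) = -√(-1044) = -6*I*√29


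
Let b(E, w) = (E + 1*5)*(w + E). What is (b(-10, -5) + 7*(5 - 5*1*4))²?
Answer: 900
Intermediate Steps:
b(E, w) = (5 + E)*(E + w) (b(E, w) = (E + 5)*(E + w) = (5 + E)*(E + w))
(b(-10, -5) + 7*(5 - 5*1*4))² = (((-10)² + 5*(-10) + 5*(-5) - 10*(-5)) + 7*(5 - 5*1*4))² = ((100 - 50 - 25 + 50) + 7*(5 - 5*4))² = (75 + 7*(5 - 20))² = (75 + 7*(-15))² = (75 - 105)² = (-30)² = 900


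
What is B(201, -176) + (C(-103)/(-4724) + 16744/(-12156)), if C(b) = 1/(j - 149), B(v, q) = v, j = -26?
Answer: 501520038139/2512341300 ≈ 199.62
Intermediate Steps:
C(b) = -1/175 (C(b) = 1/(-26 - 149) = 1/(-175) = -1/175)
B(201, -176) + (C(-103)/(-4724) + 16744/(-12156)) = 201 + (-1/175/(-4724) + 16744/(-12156)) = 201 + (-1/175*(-1/4724) + 16744*(-1/12156)) = 201 + (1/826700 - 4186/3039) = 201 - 3460563161/2512341300 = 501520038139/2512341300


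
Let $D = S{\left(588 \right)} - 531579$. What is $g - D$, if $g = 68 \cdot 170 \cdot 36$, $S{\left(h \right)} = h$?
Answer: $947151$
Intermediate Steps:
$D = -530991$ ($D = 588 - 531579 = -530991$)
$g = 416160$ ($g = 11560 \cdot 36 = 416160$)
$g - D = 416160 - -530991 = 416160 + 530991 = 947151$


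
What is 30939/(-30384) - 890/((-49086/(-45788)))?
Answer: -68872598813/82857168 ≈ -831.22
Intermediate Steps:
30939/(-30384) - 890/((-49086/(-45788))) = 30939*(-1/30384) - 890/((-49086*(-1/45788))) = -10313/10128 - 890/24543/22894 = -10313/10128 - 890*22894/24543 = -10313/10128 - 20375660/24543 = -68872598813/82857168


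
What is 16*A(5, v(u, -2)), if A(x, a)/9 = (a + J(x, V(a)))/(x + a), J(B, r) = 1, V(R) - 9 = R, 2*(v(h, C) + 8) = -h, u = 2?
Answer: 288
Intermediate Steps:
v(h, C) = -8 - h/2 (v(h, C) = -8 + (-h)/2 = -8 - h/2)
V(R) = 9 + R
A(x, a) = 9*(1 + a)/(a + x) (A(x, a) = 9*((a + 1)/(x + a)) = 9*((1 + a)/(a + x)) = 9*(1 + a)/(a + x))
16*A(5, v(u, -2)) = 16*(9*(1 + (-8 - 1/2*2))/((-8 - 1/2*2) + 5)) = 16*(9*(1 + (-8 - 1))/((-8 - 1) + 5)) = 16*(9*(1 - 9)/(-9 + 5)) = 16*(9*(-8)/(-4)) = 16*(9*(-1/4)*(-8)) = 16*18 = 288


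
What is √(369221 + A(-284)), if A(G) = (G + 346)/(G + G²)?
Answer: 3*√66251153699498/40186 ≈ 607.64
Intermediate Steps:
A(G) = (346 + G)/(G + G²)
√(369221 + A(-284)) = √(369221 + (346 - 284)/((-284)*(1 - 284))) = √(369221 - 1/284*62/(-283)) = √(369221 - 1/284*(-1/283)*62) = √(369221 + 31/40186) = √(14837515137/40186) = 3*√66251153699498/40186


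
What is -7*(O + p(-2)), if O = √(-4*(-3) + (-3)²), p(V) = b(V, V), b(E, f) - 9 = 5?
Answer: -98 - 7*√21 ≈ -130.08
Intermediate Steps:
b(E, f) = 14 (b(E, f) = 9 + 5 = 14)
p(V) = 14
O = √21 (O = √(12 + 9) = √21 ≈ 4.5826)
-7*(O + p(-2)) = -7*(√21 + 14) = -7*(14 + √21) = -98 - 7*√21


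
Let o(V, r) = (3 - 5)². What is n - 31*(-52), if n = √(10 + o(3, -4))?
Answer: 1612 + √14 ≈ 1615.7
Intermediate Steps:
o(V, r) = 4 (o(V, r) = (-2)² = 4)
n = √14 (n = √(10 + 4) = √14 ≈ 3.7417)
n - 31*(-52) = √14 - 31*(-52) = √14 + 1612 = 1612 + √14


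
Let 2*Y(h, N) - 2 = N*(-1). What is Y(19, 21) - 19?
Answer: -57/2 ≈ -28.500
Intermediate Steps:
Y(h, N) = 1 - N/2 (Y(h, N) = 1 + (N*(-1))/2 = 1 + (-N)/2 = 1 - N/2)
Y(19, 21) - 19 = (1 - 1/2*21) - 19 = (1 - 21/2) - 19 = -19/2 - 19 = -57/2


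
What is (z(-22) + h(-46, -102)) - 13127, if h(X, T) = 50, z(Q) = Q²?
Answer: -12593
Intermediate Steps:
(z(-22) + h(-46, -102)) - 13127 = ((-22)² + 50) - 13127 = (484 + 50) - 13127 = 534 - 13127 = -12593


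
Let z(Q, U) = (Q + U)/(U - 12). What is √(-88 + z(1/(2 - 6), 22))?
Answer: I*√34330/20 ≈ 9.2642*I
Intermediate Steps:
z(Q, U) = (Q + U)/(-12 + U)
√(-88 + z(1/(2 - 6), 22)) = √(-88 + (1/(2 - 6) + 22)/(-12 + 22)) = √(-88 + (1/(-4) + 22)/10) = √(-88 + (-¼ + 22)/10) = √(-88 + (⅒)*(87/4)) = √(-88 + 87/40) = √(-3433/40) = I*√34330/20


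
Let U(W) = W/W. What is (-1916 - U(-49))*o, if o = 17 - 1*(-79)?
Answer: -184032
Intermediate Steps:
U(W) = 1
o = 96 (o = 17 + 79 = 96)
(-1916 - U(-49))*o = (-1916 - 1*1)*96 = (-1916 - 1)*96 = -1917*96 = -184032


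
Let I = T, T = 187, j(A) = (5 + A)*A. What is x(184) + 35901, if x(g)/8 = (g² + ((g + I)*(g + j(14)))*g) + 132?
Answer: 246058205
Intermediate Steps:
j(A) = A*(5 + A)
I = 187
x(g) = 1056 + 8*g² + 8*g*(187 + g)*(266 + g) (x(g) = 8*((g² + ((g + 187)*(g + 14*(5 + 14)))*g) + 132) = 8*((g² + ((187 + g)*(g + 14*19))*g) + 132) = 8*((g² + ((187 + g)*(g + 266))*g) + 132) = 8*((g² + ((187 + g)*(266 + g))*g) + 132) = 8*((g² + g*(187 + g)*(266 + g)) + 132) = 8*(132 + g² + g*(187 + g)*(266 + g)) = 1056 + 8*g² + 8*g*(187 + g)*(266 + g))
x(184) + 35901 = (1056 + 8*184³ + 3632*184² + 397936*184) + 35901 = (1056 + 8*6229504 + 3632*33856 + 73220224) + 35901 = (1056 + 49836032 + 122964992 + 73220224) + 35901 = 246022304 + 35901 = 246058205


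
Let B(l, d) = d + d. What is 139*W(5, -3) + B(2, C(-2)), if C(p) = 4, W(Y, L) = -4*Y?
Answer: -2772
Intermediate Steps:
B(l, d) = 2*d
139*W(5, -3) + B(2, C(-2)) = 139*(-4*5) + 2*4 = 139*(-20) + 8 = -2780 + 8 = -2772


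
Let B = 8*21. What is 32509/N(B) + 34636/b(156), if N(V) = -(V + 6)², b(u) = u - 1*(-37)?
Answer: 35943631/201492 ≈ 178.39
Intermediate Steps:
B = 168
b(u) = 37 + u (b(u) = u + 37 = 37 + u)
N(V) = -(6 + V)²
32509/N(B) + 34636/b(156) = 32509/((-(6 + 168)²)) + 34636/(37 + 156) = 32509/((-1*174²)) + 34636/193 = 32509/((-1*30276)) + 34636*(1/193) = 32509/(-30276) + 34636/193 = 32509*(-1/30276) + 34636/193 = -1121/1044 + 34636/193 = 35943631/201492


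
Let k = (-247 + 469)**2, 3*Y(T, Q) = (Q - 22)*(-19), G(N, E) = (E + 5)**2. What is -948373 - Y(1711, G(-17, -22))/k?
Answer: -46739613241/49284 ≈ -9.4837e+5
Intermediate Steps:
G(N, E) = (5 + E)**2
Y(T, Q) = 418/3 - 19*Q/3 (Y(T, Q) = ((Q - 22)*(-19))/3 = ((-22 + Q)*(-19))/3 = (418 - 19*Q)/3 = 418/3 - 19*Q/3)
k = 49284 (k = 222**2 = 49284)
-948373 - Y(1711, G(-17, -22))/k = -948373 - (418/3 - 19*(5 - 22)**2/3)/49284 = -948373 - (418/3 - 19/3*(-17)**2)/49284 = -948373 - (418/3 - 19/3*289)/49284 = -948373 - (418/3 - 5491/3)/49284 = -948373 - (-1691)/49284 = -948373 - 1*(-1691/49284) = -948373 + 1691/49284 = -46739613241/49284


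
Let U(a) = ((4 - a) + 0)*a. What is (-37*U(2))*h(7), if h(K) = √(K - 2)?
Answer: -148*√5 ≈ -330.94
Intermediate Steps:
h(K) = √(-2 + K)
U(a) = a*(4 - a) (U(a) = (4 - a)*a = a*(4 - a))
(-37*U(2))*h(7) = (-74*(4 - 1*2))*√(-2 + 7) = (-74*(4 - 2))*√5 = (-74*2)*√5 = (-37*4)*√5 = -148*√5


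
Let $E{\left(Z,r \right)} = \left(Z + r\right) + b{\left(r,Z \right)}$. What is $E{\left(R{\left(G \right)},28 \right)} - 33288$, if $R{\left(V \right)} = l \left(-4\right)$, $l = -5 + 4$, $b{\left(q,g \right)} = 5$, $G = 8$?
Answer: $-33251$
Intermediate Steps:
$l = -1$
$R{\left(V \right)} = 4$ ($R{\left(V \right)} = \left(-1\right) \left(-4\right) = 4$)
$E{\left(Z,r \right)} = 5 + Z + r$ ($E{\left(Z,r \right)} = \left(Z + r\right) + 5 = 5 + Z + r$)
$E{\left(R{\left(G \right)},28 \right)} - 33288 = \left(5 + 4 + 28\right) - 33288 = 37 - 33288 = -33251$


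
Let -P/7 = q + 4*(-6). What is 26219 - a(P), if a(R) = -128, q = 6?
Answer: 26347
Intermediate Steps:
P = 126 (P = -7*(6 + 4*(-6)) = -7*(6 - 24) = -7*(-18) = 126)
26219 - a(P) = 26219 - 1*(-128) = 26219 + 128 = 26347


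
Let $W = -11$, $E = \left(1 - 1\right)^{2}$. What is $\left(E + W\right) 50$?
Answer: $-550$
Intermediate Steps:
$E = 0$ ($E = 0^{2} = 0$)
$\left(E + W\right) 50 = \left(0 - 11\right) 50 = \left(-11\right) 50 = -550$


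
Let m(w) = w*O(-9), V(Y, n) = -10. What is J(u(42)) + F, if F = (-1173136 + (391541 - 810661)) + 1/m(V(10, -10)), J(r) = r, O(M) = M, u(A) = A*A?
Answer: -143144279/90 ≈ -1.5905e+6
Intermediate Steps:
u(A) = A²
m(w) = -9*w (m(w) = w*(-9) = -9*w)
F = -143303039/90 (F = (-1173136 + (391541 - 810661)) + 1/(-9*(-10)) = (-1173136 - 419120) + 1/90 = -1592256 + 1/90 = -143303039/90 ≈ -1.5923e+6)
J(u(42)) + F = 42² - 143303039/90 = 1764 - 143303039/90 = -143144279/90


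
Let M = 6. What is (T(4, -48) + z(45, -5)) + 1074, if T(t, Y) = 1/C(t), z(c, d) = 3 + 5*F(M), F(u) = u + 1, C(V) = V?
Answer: 4449/4 ≈ 1112.3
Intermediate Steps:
F(u) = 1 + u
z(c, d) = 38 (z(c, d) = 3 + 5*(1 + 6) = 3 + 5*7 = 3 + 35 = 38)
T(t, Y) = 1/t
(T(4, -48) + z(45, -5)) + 1074 = (1/4 + 38) + 1074 = 153/4 + 1074 = 4449/4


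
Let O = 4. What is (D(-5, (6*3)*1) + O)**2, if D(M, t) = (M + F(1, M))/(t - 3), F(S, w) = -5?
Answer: 100/9 ≈ 11.111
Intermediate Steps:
D(M, t) = (-5 + M)/(-3 + t) (D(M, t) = (M - 5)/(t - 3) = (-5 + M)/(-3 + t))
(D(-5, (6*3)*1) + O)**2 = ((-5 - 5)/(-3 + (6*3)*1) + 4)**2 = (-10/(-3 + 18*1) + 4)**2 = (-10/(-3 + 18) + 4)**2 = (-10/15 + 4)**2 = ((1/15)*(-10) + 4)**2 = (-2/3 + 4)**2 = (10/3)**2 = 100/9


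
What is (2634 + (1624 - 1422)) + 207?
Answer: 3043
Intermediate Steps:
(2634 + (1624 - 1422)) + 207 = (2634 + 202) + 207 = 2836 + 207 = 3043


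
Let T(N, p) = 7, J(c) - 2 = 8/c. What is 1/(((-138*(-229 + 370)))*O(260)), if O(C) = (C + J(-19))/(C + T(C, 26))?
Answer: -1691/32235420 ≈ -5.2458e-5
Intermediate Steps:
J(c) = 2 + 8/c
O(C) = (30/19 + C)/(7 + C) (O(C) = (C + (2 + 8/(-19)))/(C + 7) = (C + (2 + 8*(-1/19)))/(7 + C) = (C + (2 - 8/19))/(7 + C) = (C + 30/19)/(7 + C) = (30/19 + C)/(7 + C))
1/(((-138*(-229 + 370)))*O(260)) = 1/(((-138*(-229 + 370)))*(((30/19 + 260)/(7 + 260)))) = 1/(((-138*141))*(((4970/19)/267))) = 1/((-19458)*(((1/267)*(4970/19)))) = -1/(19458*4970/5073) = -1/19458*5073/4970 = -1691/32235420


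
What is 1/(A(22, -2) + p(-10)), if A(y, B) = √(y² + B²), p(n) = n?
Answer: 5/194 + √122/194 ≈ 0.082708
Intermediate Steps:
A(y, B) = √(B² + y²)
1/(A(22, -2) + p(-10)) = 1/(√((-2)² + 22²) - 10) = 1/(√(4 + 484) - 10) = 1/(√488 - 10) = 1/(2*√122 - 10) = 1/(-10 + 2*√122)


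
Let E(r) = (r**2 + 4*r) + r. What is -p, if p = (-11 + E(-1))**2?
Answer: -225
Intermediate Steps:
E(r) = r**2 + 5*r
p = 225 (p = (-11 - (5 - 1))**2 = (-11 - 1*4)**2 = (-11 - 4)**2 = (-15)**2 = 225)
-p = -1*225 = -225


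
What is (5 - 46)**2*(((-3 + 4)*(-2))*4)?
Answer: -13448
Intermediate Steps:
(5 - 46)**2*(((-3 + 4)*(-2))*4) = (-41)**2*((1*(-2))*4) = 1681*(-2*4) = 1681*(-8) = -13448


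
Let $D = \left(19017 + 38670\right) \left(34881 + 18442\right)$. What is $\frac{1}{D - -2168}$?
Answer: $\frac{1}{3076046069} \approx 3.2509 \cdot 10^{-10}$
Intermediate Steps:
$D = 3076043901$ ($D = 57687 \cdot 53323 = 3076043901$)
$\frac{1}{D - -2168} = \frac{1}{3076043901 - -2168} = \frac{1}{3076043901 + 2168} = \frac{1}{3076046069}$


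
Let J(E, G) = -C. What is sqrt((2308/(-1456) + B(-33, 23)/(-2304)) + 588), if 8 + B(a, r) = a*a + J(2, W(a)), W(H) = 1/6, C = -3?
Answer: sqrt(2794870169)/2184 ≈ 24.206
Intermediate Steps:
W(H) = 1/6
J(E, G) = 3 (J(E, G) = -1*(-3) = 3)
B(a, r) = -5 + a**2 (B(a, r) = -8 + (a*a + 3) = -8 + (a**2 + 3) = -8 + (3 + a**2) = -5 + a**2)
sqrt((2308/(-1456) + B(-33, 23)/(-2304)) + 588) = sqrt((2308/(-1456) + (-5 + (-33)**2)/(-2304)) + 588) = sqrt((2308*(-1/1456) + (-5 + 1089)*(-1/2304)) + 588) = sqrt((-577/364 + 1084*(-1/2304)) + 588) = sqrt((-577/364 - 271/576) + 588) = sqrt(-107749/52416 + 588) = sqrt(30712859/52416) = sqrt(2794870169)/2184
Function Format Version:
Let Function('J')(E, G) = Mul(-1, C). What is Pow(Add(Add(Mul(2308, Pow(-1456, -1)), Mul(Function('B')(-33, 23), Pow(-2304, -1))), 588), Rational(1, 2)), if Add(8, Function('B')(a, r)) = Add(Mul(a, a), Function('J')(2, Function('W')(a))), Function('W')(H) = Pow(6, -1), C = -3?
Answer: Mul(Rational(1, 2184), Pow(2794870169, Rational(1, 2))) ≈ 24.206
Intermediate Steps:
Function('W')(H) = Rational(1, 6)
Function('J')(E, G) = 3 (Function('J')(E, G) = Mul(-1, -3) = 3)
Function('B')(a, r) = Add(-5, Pow(a, 2)) (Function('B')(a, r) = Add(-8, Add(Mul(a, a), 3)) = Add(-8, Add(Pow(a, 2), 3)) = Add(-8, Add(3, Pow(a, 2))) = Add(-5, Pow(a, 2)))
Pow(Add(Add(Mul(2308, Pow(-1456, -1)), Mul(Function('B')(-33, 23), Pow(-2304, -1))), 588), Rational(1, 2)) = Pow(Add(Add(Mul(2308, Pow(-1456, -1)), Mul(Add(-5, Pow(-33, 2)), Pow(-2304, -1))), 588), Rational(1, 2)) = Pow(Add(Add(Mul(2308, Rational(-1, 1456)), Mul(Add(-5, 1089), Rational(-1, 2304))), 588), Rational(1, 2)) = Pow(Add(Add(Rational(-577, 364), Mul(1084, Rational(-1, 2304))), 588), Rational(1, 2)) = Pow(Add(Add(Rational(-577, 364), Rational(-271, 576)), 588), Rational(1, 2)) = Pow(Add(Rational(-107749, 52416), 588), Rational(1, 2)) = Pow(Rational(30712859, 52416), Rational(1, 2)) = Mul(Rational(1, 2184), Pow(2794870169, Rational(1, 2)))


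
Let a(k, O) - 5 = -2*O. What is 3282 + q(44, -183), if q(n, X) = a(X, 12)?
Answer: 3263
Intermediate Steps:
a(k, O) = 5 - 2*O
q(n, X) = -19 (q(n, X) = 5 - 2*12 = 5 - 24 = -19)
3282 + q(44, -183) = 3282 - 19 = 3263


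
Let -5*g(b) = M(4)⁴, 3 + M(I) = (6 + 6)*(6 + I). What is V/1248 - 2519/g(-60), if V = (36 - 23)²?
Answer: 812420831/5996439072 ≈ 0.13548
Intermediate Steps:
V = 169 (V = 13² = 169)
M(I) = 69 + 12*I (M(I) = -3 + (6 + 6)*(6 + I) = -3 + 12*(6 + I) = -3 + (72 + 12*I) = 69 + 12*I)
g(b) = -187388721/5 (g(b) = -(69 + 12*4)⁴/5 = -(69 + 48)⁴/5 = -⅕*117⁴ = -⅕*187388721 = -187388721/5)
V/1248 - 2519/g(-60) = 169/1248 - 2519/(-187388721/5) = 169*(1/1248) - 2519*(-5/187388721) = 13/96 + 12595/187388721 = 812420831/5996439072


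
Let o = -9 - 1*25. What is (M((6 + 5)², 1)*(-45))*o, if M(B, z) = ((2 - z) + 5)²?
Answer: 55080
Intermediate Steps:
o = -34 (o = -9 - 25 = -34)
M(B, z) = (7 - z)²
(M((6 + 5)², 1)*(-45))*o = ((-7 + 1)²*(-45))*(-34) = ((-6)²*(-45))*(-34) = (36*(-45))*(-34) = -1620*(-34) = 55080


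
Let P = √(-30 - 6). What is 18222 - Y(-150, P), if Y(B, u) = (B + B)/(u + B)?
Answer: 5702861/313 - 25*I/313 ≈ 18220.0 - 0.079872*I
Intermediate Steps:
P = 6*I (P = √(-36) = 6*I ≈ 6.0*I)
Y(B, u) = 2*B/(B + u) (Y(B, u) = (2*B)/(B + u) = 2*B/(B + u))
18222 - Y(-150, P) = 18222 - 2*(-150)/(-150 + 6*I) = 18222 - 2*(-150)*(-150 - 6*I)/22536 = 18222 - (625/313 + 25*I/313) = 18222 + (-625/313 - 25*I/313) = 5702861/313 - 25*I/313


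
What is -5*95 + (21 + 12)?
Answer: -442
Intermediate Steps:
-5*95 + (21 + 12) = -475 + 33 = -442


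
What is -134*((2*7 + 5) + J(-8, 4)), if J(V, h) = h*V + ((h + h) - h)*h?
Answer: -402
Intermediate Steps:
J(V, h) = h² + V*h (J(V, h) = V*h + (2*h - h)*h = V*h + h*h = V*h + h² = h² + V*h)
-134*((2*7 + 5) + J(-8, 4)) = -134*((2*7 + 5) + 4*(-8 + 4)) = -134*((14 + 5) + 4*(-4)) = -134*(19 - 16) = -134*3 = -402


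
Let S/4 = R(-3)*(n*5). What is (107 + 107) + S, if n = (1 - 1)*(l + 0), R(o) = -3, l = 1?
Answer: 214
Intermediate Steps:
n = 0 (n = (1 - 1)*(1 + 0) = 0*1 = 0)
S = 0 (S = 4*(-0*5) = 4*(-3*0) = 4*0 = 0)
(107 + 107) + S = (107 + 107) + 0 = 214 + 0 = 214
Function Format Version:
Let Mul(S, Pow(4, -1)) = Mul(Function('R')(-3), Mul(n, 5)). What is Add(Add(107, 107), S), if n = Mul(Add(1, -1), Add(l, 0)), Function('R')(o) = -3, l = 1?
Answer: 214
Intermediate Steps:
n = 0 (n = Mul(Add(1, -1), Add(1, 0)) = Mul(0, 1) = 0)
S = 0 (S = Mul(4, Mul(-3, Mul(0, 5))) = Mul(4, Mul(-3, 0)) = Mul(4, 0) = 0)
Add(Add(107, 107), S) = Add(Add(107, 107), 0) = Add(214, 0) = 214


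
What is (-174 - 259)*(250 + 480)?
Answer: -316090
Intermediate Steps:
(-174 - 259)*(250 + 480) = -433*730 = -316090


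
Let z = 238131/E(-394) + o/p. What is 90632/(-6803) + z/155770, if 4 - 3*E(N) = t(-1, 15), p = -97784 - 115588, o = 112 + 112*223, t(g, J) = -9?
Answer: -9530831210886571/734860797649290 ≈ -12.970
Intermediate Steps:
o = 25088 (o = 112 + 24976 = 25088)
p = -213372
E(N) = 13/3 (E(N) = 4/3 - ⅓*(-9) = 4/3 + 3 = 13/3)
z = 38107784263/693459 (z = 238131/(13/3) + 25088/(-213372) = 238131*(3/13) + 25088*(-1/213372) = 714393/13 - 6272/53343 = 38107784263/693459 ≈ 54953.)
90632/(-6803) + z/155770 = 90632/(-6803) + (38107784263/693459)/155770 = 90632*(-1/6803) + (38107784263/693459)*(1/155770) = -90632/6803 + 38107784263/108020108430 = -9530831210886571/734860797649290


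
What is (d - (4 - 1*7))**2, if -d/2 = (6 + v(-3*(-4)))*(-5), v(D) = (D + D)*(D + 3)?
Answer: 13417569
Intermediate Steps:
v(D) = 2*D*(3 + D) (v(D) = (2*D)*(3 + D) = 2*D*(3 + D))
d = 3660 (d = -2*(6 + 2*(-3*(-4))*(3 - 3*(-4)))*(-5) = -2*(6 + 2*12*(3 + 12))*(-5) = -2*(6 + 2*12*15)*(-5) = -2*(6 + 360)*(-5) = -732*(-5) = -2*(-1830) = 3660)
(d - (4 - 1*7))**2 = (3660 - (4 - 1*7))**2 = (3660 - (4 - 7))**2 = (3660 - 1*(-3))**2 = (3660 + 3)**2 = 3663**2 = 13417569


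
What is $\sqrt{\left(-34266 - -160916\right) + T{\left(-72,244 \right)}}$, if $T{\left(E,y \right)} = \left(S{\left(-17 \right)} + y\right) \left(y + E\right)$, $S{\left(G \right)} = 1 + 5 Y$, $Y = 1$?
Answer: $15 \sqrt{754} \approx 411.89$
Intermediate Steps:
$S{\left(G \right)} = 6$ ($S{\left(G \right)} = 1 + 5 \cdot 1 = 1 + 5 = 6$)
$T{\left(E,y \right)} = \left(6 + y\right) \left(E + y\right)$ ($T{\left(E,y \right)} = \left(6 + y\right) \left(y + E\right) = \left(6 + y\right) \left(E + y\right)$)
$\sqrt{\left(-34266 - -160916\right) + T{\left(-72,244 \right)}} = \sqrt{\left(-34266 - -160916\right) + \left(244^{2} + 6 \left(-72\right) + 6 \cdot 244 - 17568\right)} = \sqrt{\left(-34266 + 160916\right) + \left(59536 - 432 + 1464 - 17568\right)} = \sqrt{126650 + 43000} = \sqrt{169650} = 15 \sqrt{754}$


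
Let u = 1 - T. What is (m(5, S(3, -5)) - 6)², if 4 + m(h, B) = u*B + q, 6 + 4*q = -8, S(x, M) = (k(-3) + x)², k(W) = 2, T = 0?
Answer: 529/4 ≈ 132.25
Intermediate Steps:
S(x, M) = (2 + x)²
q = -7/2 (q = -3/2 + (¼)*(-8) = -3/2 - 2 = -7/2 ≈ -3.5000)
u = 1 (u = 1 - 1*0 = 1 + 0 = 1)
m(h, B) = -15/2 + B (m(h, B) = -4 + (1*B - 7/2) = -4 + (B - 7/2) = -4 + (-7/2 + B) = -15/2 + B)
(m(5, S(3, -5)) - 6)² = ((-15/2 + (2 + 3)²) - 6)² = ((-15/2 + 5²) - 6)² = ((-15/2 + 25) - 6)² = (35/2 - 6)² = (23/2)² = 529/4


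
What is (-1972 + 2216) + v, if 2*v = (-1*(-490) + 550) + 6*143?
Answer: 1193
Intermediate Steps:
v = 949 (v = ((-1*(-490) + 550) + 6*143)/2 = ((490 + 550) + 858)/2 = (1040 + 858)/2 = (½)*1898 = 949)
(-1972 + 2216) + v = (-1972 + 2216) + 949 = 244 + 949 = 1193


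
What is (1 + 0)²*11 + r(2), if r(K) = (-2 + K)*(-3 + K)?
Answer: 11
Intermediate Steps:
r(K) = (-3 + K)*(-2 + K)
(1 + 0)²*11 + r(2) = (1 + 0)²*11 + (6 + 2² - 5*2) = 1²*11 + (6 + 4 - 10) = 1*11 + 0 = 11 + 0 = 11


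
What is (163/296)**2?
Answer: 26569/87616 ≈ 0.30324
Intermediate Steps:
(163/296)**2 = 26569/87616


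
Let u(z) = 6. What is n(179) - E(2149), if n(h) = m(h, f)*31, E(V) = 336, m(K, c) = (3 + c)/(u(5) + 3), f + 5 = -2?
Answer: -3148/9 ≈ -349.78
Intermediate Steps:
f = -7 (f = -5 - 2 = -7)
m(K, c) = ⅓ + c/9 (m(K, c) = (3 + c)/(6 + 3) = (3 + c)/9 = (3 + c)*(⅑) = ⅓ + c/9)
n(h) = -124/9 (n(h) = (⅓ + (⅑)*(-7))*31 = (⅓ - 7/9)*31 = -4/9*31 = -124/9)
n(179) - E(2149) = -124/9 - 1*336 = -124/9 - 336 = -3148/9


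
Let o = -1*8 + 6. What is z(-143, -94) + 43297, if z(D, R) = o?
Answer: 43295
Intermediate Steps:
o = -2 (o = -8 + 6 = -2)
z(D, R) = -2
z(-143, -94) + 43297 = -2 + 43297 = 43295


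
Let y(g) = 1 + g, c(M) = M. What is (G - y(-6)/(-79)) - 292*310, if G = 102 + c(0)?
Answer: -7143027/79 ≈ -90418.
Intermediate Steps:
G = 102 (G = 102 + 0 = 102)
(G - y(-6)/(-79)) - 292*310 = (102 - (1 - 6)/(-79)) - 292*310 = (102 - (-5)*(-1)/79) - 90520 = (102 - 1*5/79) - 90520 = (102 - 5/79) - 90520 = 8053/79 - 90520 = -7143027/79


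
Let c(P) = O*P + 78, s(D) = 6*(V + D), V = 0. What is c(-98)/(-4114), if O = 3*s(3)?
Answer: 237/187 ≈ 1.2674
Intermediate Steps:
s(D) = 6*D (s(D) = 6*(0 + D) = 6*D)
O = 54 (O = 3*(6*3) = 3*18 = 54)
c(P) = 78 + 54*P (c(P) = 54*P + 78 = 78 + 54*P)
c(-98)/(-4114) = (78 + 54*(-98))/(-4114) = (78 - 5292)*(-1/4114) = -5214*(-1/4114) = 237/187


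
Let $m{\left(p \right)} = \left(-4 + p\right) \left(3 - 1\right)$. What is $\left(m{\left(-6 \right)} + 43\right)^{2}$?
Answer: $529$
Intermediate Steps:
$m{\left(p \right)} = -8 + 2 p$ ($m{\left(p \right)} = \left(-4 + p\right) 2 = -8 + 2 p$)
$\left(m{\left(-6 \right)} + 43\right)^{2} = \left(\left(-8 + 2 \left(-6\right)\right) + 43\right)^{2} = \left(\left(-8 - 12\right) + 43\right)^{2} = \left(-20 + 43\right)^{2} = 23^{2} = 529$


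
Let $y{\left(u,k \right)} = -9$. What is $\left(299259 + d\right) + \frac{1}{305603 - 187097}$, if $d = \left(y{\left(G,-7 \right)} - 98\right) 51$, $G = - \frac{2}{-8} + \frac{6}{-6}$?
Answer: $\frac{34817299813}{118506} \approx 2.938 \cdot 10^{5}$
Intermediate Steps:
$G = - \frac{3}{4}$ ($G = \left(-2\right) \left(- \frac{1}{8}\right) + 6 \left(- \frac{1}{6}\right) = \frac{1}{4} - 1 = - \frac{3}{4} \approx -0.75$)
$d = -5457$ ($d = \left(-9 - 98\right) 51 = \left(-107\right) 51 = -5457$)
$\left(299259 + d\right) + \frac{1}{305603 - 187097} = \left(299259 - 5457\right) + \frac{1}{305603 - 187097} = 293802 + \frac{1}{118506} = \frac{34817299813}{118506}$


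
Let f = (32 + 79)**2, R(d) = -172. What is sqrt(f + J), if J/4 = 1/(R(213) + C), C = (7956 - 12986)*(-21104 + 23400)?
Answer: sqrt(11412377766749554)/962421 ≈ 111.00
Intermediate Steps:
C = -11548880 (C = -5030*2296 = -11548880)
f = 12321 (f = 111**2 = 12321)
J = -1/2887263 (J = 4/(-172 - 11548880) = 4/(-11549052) = 4*(-1/11549052) = -1/2887263 ≈ -3.4635e-7)
sqrt(f + J) = sqrt(12321 - 1/2887263) = sqrt(35573967422/2887263) = sqrt(11412377766749554)/962421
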